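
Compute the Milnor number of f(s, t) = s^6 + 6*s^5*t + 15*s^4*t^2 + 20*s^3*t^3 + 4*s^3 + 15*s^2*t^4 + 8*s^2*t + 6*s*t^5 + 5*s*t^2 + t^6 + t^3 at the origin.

7

The Hessian of f at 0 has rank 0. Corank 2; j^3 = (s + t)*(2*s + t)^2 has shape L^2 M (L != M), so D-series; mu = 7 gives D_7.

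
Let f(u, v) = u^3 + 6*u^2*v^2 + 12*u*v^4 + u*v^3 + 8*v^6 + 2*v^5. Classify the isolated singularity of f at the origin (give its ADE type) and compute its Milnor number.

Type E_{7}, Milnor number mu = 7.

The Hessian of f at 0 has rank 0. Corank 2; j^3 = u^3 is a perfect cube, so E-series; the 4-jet and mu = 7 give E_7.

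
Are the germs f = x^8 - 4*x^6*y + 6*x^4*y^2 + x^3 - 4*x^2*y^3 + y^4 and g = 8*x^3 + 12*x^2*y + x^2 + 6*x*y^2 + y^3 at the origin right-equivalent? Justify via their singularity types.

No.

The Hessian of f at 0 is [[0, 0], [0, 0]] with rank 0, so corank 2. A Groebner basis of the Jacobian ideal J(f) in C{x,y} is {y^3, x^2}; counting standard monomials gives mu = 6. Corank 2; j^3 = x^3 is a perfect cube, so E-series; the 4-jet and mu = 6 give E_6. The Hessian of g at 0 is [[2, 0], [0, 0]] with rank 1, so corank 1. A Groebner basis of the Jacobian ideal J(g) in C{x,y} is {y^2, x}; counting standard monomials gives mu = 2. Corank 1: A-series; mu = 2 gives A_2. f is E_6 but g is A_2, hence not right-equivalent.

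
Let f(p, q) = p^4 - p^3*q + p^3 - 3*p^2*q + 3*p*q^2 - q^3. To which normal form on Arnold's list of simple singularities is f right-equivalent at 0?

E7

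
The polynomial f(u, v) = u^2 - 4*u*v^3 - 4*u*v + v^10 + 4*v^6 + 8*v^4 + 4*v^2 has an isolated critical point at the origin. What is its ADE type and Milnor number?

Type A_9, Milnor number mu = 9.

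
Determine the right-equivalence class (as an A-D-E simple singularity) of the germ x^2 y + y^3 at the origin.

D_{4}

The Hessian of f at 0 is [[0, 0], [0, 0]] with rank 0, so corank 2. A Groebner basis of the Jacobian ideal J(f) in C{x,y} is {y^3, x^2 + 3*y^2, x*y}; counting standard monomials gives mu = 4. Corank 2; j^3 = y*(x^2 + y^2) splits into three distinct lines over C (the quadratic factor has nonzero discriminant), so D_4.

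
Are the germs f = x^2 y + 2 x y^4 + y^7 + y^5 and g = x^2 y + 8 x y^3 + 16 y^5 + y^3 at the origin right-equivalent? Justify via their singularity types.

No.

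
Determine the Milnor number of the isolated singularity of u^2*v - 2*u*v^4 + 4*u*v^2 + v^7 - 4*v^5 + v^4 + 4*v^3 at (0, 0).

The Hessian of f at 0 has rank 0. Corank 2; j^3 = v*(u + 2*v)^2 has shape L^2 M (L != M), so D-series; mu = 5 gives D_5.

5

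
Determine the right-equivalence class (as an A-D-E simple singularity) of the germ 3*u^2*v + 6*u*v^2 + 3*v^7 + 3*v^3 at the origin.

D_{8}

The Hessian of f at 0 has rank 0. Corank 2; j^3 = 3*v*(u + v)^2 has shape L^2 M (L != M), so D-series; mu = 8 gives D_8.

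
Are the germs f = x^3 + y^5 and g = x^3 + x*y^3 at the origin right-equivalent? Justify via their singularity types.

No.

The Hessian of f at 0 has rank 0. Corank 2; j^3 = x^3 is a perfect cube, so E-series; the 5-jet and mu = 8 give E_8. The Hessian of g at 0 has rank 0. Corank 2; j^3 = x^3 is a perfect cube, so E-series; the 4-jet and mu = 7 give E_7. f is E_8 but g is E_7, hence not right-equivalent.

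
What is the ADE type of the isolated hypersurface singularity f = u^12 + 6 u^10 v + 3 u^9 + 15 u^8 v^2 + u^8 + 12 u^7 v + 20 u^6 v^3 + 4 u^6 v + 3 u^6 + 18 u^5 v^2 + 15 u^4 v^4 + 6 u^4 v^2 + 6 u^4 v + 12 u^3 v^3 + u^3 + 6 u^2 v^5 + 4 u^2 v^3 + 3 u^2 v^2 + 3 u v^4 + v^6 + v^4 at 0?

E_6

The Hessian of f at 0 is [[0, 0], [0, 0]] with rank 0, so corank 2. A Groebner basis of the Jacobian ideal J(f) in C{u,v} is {u^3, u^2*v, u^2/2 + u*v^2, v^3}; counting standard monomials gives mu = 6. Corank 2; j^3 = u^3 is a perfect cube, so E-series; the 4-jet and mu = 6 give E_6.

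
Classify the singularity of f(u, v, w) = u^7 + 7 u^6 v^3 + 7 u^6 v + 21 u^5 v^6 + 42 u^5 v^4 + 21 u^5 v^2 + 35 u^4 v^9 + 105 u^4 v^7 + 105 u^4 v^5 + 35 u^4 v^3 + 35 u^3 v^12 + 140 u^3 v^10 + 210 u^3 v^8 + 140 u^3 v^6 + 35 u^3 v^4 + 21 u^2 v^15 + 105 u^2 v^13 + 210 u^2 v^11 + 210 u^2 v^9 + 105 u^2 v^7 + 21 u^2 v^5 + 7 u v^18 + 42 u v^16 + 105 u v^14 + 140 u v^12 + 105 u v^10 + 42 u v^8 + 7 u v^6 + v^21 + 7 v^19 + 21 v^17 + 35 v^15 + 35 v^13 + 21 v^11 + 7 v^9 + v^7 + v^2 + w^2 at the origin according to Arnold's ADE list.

The Hessian of f at 0 is [[0, 0, 0], [0, 2, 0], [0, 0, 2]] with rank 2, so corank 1. A Groebner basis of the Jacobian ideal J(f) in C{u,v,w} is {u^6, v, w}; counting standard monomials gives mu = 6. Corank 1: A-series; mu = 6 gives A_6.

A_6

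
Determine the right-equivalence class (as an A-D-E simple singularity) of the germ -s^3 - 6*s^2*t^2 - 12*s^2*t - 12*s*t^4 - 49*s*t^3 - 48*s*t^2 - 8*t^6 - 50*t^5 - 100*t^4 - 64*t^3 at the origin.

E7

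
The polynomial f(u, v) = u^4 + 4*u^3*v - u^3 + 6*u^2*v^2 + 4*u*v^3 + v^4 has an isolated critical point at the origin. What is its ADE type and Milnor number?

Type E_{6}, Milnor number mu = 6.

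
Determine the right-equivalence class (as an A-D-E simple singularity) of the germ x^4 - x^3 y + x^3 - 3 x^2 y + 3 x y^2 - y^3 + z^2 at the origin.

The Hessian of f at 0 has rank 1. Corank 2; j^3 = (x - y)^3 is a perfect cube, so E-series; the 4-jet and mu = 7 give E_7.

E7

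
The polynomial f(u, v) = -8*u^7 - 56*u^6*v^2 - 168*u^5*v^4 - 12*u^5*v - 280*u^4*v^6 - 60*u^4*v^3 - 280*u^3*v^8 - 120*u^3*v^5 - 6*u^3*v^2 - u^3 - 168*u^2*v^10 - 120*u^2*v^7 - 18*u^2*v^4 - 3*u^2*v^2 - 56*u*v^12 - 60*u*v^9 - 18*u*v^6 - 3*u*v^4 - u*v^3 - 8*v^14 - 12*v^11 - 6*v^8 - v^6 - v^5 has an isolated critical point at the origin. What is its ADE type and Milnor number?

Type E_{7}, Milnor number mu = 7.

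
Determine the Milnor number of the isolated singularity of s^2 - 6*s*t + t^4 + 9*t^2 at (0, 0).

3

The Hessian of f at 0 has rank 1. Corank 1: A-series; mu = 3 gives A_3.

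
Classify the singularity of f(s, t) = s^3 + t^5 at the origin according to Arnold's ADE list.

E8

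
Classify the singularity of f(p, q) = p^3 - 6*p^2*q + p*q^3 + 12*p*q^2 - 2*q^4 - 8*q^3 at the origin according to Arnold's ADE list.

E_7

The Hessian of f at 0 is [[0, 0], [0, 0]] with rank 0, so corank 2. A Groebner basis of the Jacobian ideal J(f) in C{p,q} is {p^3 - 6*p^2*q - 48*p^2 + 192*p*q - 192*q^2, 6*p^2 + p*q^2 - 24*p*q + 24*q^2, 3*p^2 - 12*p*q + q^3 + 12*q^2}; counting standard monomials gives mu = 7. Corank 2; j^3 = (p - 2*q)^3 is a perfect cube, so E-series; the 4-jet and mu = 7 give E_7.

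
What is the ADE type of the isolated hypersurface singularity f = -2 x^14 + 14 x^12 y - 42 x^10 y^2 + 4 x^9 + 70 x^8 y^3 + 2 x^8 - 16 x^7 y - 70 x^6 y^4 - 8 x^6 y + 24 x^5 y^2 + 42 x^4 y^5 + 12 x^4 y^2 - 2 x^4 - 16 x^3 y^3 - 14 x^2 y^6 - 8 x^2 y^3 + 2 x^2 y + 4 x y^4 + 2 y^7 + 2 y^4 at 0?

D5

The Hessian of f at 0 is [[0, 0], [0, 0]] with rank 0, so corank 2. A Groebner basis of the Jacobian ideal J(f) in C{x,y} is {x^3, x^2/4 + y^3, x*y}; counting standard monomials gives mu = 5. Corank 2; j^3 = 2*x^2*y has shape L^2 M (L != M), so D-series; mu = 5 gives D_5.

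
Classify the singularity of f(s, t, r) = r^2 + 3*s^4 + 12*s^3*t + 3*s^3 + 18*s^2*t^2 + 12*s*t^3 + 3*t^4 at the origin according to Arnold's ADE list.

The Hessian of f at 0 is [[0, 0, 0], [0, 0, 0], [0, 0, 2]] with rank 1, so corank 2. A Groebner basis of the Jacobian ideal J(f) in C{s,t,r} is {t^4, s*t^2 + t^3/3, s^2, r}; counting standard monomials gives mu = 6. Corank 2; j^3 = 3*s^3 is a perfect cube, so E-series; the 4-jet and mu = 6 give E_6.

E6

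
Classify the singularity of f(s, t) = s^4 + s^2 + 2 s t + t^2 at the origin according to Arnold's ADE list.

A3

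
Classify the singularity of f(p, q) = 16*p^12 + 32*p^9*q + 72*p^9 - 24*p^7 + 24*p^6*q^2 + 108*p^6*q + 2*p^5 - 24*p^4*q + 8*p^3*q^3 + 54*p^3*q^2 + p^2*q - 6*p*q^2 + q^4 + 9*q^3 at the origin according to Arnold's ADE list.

The Hessian of f at 0 has rank 0. Corank 2; j^3 = q*(p - 3*q)^2 has shape L^2 M (L != M), so D-series; mu = 5 gives D_5.

D_5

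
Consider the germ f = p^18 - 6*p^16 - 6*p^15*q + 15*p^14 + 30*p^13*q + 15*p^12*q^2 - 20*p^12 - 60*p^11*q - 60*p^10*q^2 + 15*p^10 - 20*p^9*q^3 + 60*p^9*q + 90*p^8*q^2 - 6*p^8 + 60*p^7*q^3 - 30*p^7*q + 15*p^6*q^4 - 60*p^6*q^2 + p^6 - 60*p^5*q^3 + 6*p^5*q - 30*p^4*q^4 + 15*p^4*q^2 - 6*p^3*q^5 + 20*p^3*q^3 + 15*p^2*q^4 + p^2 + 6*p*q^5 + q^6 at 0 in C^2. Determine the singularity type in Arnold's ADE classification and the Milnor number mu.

Type A5, Milnor number mu = 5.

The Hessian of f at 0 has rank 1. Corank 1: A-series; mu = 5 gives A_5.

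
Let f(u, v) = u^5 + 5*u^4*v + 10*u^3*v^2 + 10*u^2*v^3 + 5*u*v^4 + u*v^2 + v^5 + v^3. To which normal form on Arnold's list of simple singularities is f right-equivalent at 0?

The Hessian of f at 0 has rank 0. Corank 2; j^3 = v^2*(u + v) has shape L^2 M (L != M), so D-series; mu = 6 gives D_6.

D6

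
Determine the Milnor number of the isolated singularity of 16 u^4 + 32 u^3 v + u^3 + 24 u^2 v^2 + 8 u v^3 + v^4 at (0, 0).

6

The Hessian of f at 0 is [[0, 0], [0, 0]] with rank 0, so corank 2. A Groebner basis of the Jacobian ideal J(f) in C{u,v} is {v^4, u*v^2 + v^3/6, u^2}; counting standard monomials gives mu = 6. Corank 2; j^3 = u^3 is a perfect cube, so E-series; the 4-jet and mu = 6 give E_6.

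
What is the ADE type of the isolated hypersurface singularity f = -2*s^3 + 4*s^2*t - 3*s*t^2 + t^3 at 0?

D4

The Hessian of f at 0 is [[0, 0], [0, 0]] with rank 0, so corank 2. A Groebner basis of the Jacobian ideal J(f) in C{s,t} is {t^3, s^2 - 3*t^2/2, s*t - 3*t^2/2}; counting standard monomials gives mu = 4. Corank 2; j^3 = -(s - t)*(2*s^2 - 2*s*t + t^2) splits into three distinct lines over C (the quadratic factor has nonzero discriminant), so D_4.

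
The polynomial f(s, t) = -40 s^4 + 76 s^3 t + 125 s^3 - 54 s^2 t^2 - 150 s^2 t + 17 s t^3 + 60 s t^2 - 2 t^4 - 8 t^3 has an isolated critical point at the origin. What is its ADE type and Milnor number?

The Hessian of f at 0 has rank 0. Corank 2; j^3 = (5*s - 2*t)^3 is a perfect cube, so E-series; the 4-jet and mu = 7 give E_7.

Type E7, Milnor number mu = 7.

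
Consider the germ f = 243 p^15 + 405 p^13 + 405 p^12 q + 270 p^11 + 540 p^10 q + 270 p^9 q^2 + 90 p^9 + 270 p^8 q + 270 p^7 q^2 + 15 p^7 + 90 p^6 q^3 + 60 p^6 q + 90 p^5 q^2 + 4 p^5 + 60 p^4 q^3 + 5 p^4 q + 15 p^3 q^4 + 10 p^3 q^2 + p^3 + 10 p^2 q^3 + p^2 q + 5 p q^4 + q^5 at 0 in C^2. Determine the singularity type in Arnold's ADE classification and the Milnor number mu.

Type D6, Milnor number mu = 6.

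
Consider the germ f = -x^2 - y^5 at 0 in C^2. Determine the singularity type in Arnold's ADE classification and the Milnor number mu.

Type A4, Milnor number mu = 4.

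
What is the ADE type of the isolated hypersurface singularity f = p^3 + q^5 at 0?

The Hessian of f at 0 is [[0, 0], [0, 0]] with rank 0, so corank 2. A Groebner basis of the Jacobian ideal J(f) in C{p,q} is {q^4, p^2}; counting standard monomials gives mu = 8. Corank 2; j^3 = p^3 is a perfect cube, so E-series; the 5-jet and mu = 8 give E_8.

E_{8}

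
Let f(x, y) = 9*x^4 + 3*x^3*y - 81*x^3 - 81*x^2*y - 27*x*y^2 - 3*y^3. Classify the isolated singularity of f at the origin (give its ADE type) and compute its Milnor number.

The Hessian of f at 0 has rank 0. Corank 2; j^3 = -3*(3*x + y)^3 is a perfect cube, so E-series; the 4-jet and mu = 7 give E_7.

Type E_{7}, Milnor number mu = 7.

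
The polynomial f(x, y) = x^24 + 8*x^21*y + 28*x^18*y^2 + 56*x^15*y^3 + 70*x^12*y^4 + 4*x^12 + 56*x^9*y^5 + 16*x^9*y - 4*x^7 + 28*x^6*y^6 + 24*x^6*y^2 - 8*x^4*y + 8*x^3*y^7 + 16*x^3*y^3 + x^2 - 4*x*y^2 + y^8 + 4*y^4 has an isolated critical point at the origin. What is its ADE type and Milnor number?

The Hessian of f at 0 has rank 1. Corank 1: A-series; mu = 7 gives A_7.

Type A_7, Milnor number mu = 7.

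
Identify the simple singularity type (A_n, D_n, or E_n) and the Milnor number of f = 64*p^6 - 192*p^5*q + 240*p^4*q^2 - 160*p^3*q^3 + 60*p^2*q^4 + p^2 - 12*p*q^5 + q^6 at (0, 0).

Type A5, Milnor number mu = 5.

The Hessian of f at 0 has rank 1. Corank 1: A-series; mu = 5 gives A_5.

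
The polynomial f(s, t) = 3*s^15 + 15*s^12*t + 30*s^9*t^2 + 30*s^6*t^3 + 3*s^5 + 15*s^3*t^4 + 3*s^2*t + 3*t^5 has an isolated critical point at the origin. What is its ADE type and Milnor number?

The Hessian of f at 0 has rank 0. Corank 2; j^3 = 3*s^2*t has shape L^2 M (L != M), so D-series; mu = 6 gives D_6.

Type D6, Milnor number mu = 6.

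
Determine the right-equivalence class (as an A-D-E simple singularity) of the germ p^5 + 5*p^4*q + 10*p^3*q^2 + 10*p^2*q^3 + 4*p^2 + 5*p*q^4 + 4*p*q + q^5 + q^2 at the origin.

The Hessian of f at 0 has rank 1. Corank 1: A-series; mu = 4 gives A_4.

A_4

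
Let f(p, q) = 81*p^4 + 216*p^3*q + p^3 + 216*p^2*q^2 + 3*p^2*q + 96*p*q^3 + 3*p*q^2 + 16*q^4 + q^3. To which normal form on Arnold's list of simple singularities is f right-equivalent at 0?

The Hessian of f at 0 is [[0, 0], [0, 0]] with rank 0, so corank 2. A Groebner basis of the Jacobian ideal J(f) in C{p,q} is {q^4, p*q^2 + 8*q^3/9, p^2 + 2*p*q + q^2}; counting standard monomials gives mu = 6. Corank 2; j^3 = (p + q)^3 is a perfect cube, so E-series; the 4-jet and mu = 6 give E_6.

E6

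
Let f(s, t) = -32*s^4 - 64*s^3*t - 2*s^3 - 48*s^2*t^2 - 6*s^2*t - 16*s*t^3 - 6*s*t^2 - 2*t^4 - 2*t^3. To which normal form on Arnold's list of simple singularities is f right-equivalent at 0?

The Hessian of f at 0 has rank 0. Corank 2; j^3 = -2*(s + t)^3 is a perfect cube, so E-series; the 4-jet and mu = 6 give E_6.

E6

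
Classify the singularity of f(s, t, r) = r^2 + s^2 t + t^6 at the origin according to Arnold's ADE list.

D_{7}

The Hessian of f at 0 has rank 1. Corank 2; j^3 = s^2*t has shape L^2 M (L != M), so D-series; mu = 7 gives D_7.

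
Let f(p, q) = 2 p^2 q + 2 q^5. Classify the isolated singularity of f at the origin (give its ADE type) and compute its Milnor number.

The Hessian of f at 0 has rank 0. Corank 2; j^3 = 2*p^2*q has shape L^2 M (L != M), so D-series; mu = 6 gives D_6.

Type D_{6}, Milnor number mu = 6.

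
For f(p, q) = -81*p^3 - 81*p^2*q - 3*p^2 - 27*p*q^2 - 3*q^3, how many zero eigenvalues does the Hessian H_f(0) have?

1

Hessian at 0 has rank 1.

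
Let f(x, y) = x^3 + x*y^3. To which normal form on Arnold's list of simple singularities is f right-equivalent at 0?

The Hessian of f at 0 is [[0, 0], [0, 0]] with rank 0, so corank 2. A Groebner basis of the Jacobian ideal J(f) in C{x,y} is {x^3, x*y^2, 3*x^2 + y^3}; counting standard monomials gives mu = 7. Corank 2; j^3 = x^3 is a perfect cube, so E-series; the 4-jet and mu = 7 give E_7.

E7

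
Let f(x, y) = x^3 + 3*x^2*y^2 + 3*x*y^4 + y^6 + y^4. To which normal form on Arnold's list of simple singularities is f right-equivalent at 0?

The Hessian of f at 0 has rank 0. Corank 2; j^3 = x^3 is a perfect cube, so E-series; the 4-jet and mu = 6 give E_6.

E_6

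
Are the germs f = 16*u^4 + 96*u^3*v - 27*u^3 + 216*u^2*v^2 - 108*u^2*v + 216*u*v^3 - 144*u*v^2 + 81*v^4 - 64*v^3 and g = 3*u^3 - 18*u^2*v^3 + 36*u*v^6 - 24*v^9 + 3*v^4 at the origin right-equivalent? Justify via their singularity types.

The Hessian of f at 0 has rank 0. Corank 2; j^3 = -(3*u + 4*v)^3 is a perfect cube, so E-series; the 4-jet and mu = 6 give E_6. The Hessian of g at 0 has rank 0. Corank 2; j^3 = 3*u^3 is a perfect cube, so E-series; the 4-jet and mu = 6 give E_6. Both have type E_6, hence right-equivalent.

Yes.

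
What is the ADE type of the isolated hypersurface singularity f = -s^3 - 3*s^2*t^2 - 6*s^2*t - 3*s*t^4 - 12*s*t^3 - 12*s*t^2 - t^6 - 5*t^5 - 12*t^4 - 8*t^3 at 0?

The Hessian of f at 0 is [[0, 0], [0, 0]] with rank 0, so corank 2. A Groebner basis of the Jacobian ideal J(f) in C{s,t} is {t^4, s^3 + 6*s^2*t - 6*s^2 - 24*s*t - 16*t^3 - 24*t^2, s^2/2 + s*t^2 + 2*s*t + 2*t^3 + 2*t^2}; counting standard monomials gives mu = 8. Corank 2; j^3 = -(s + 2*t)^3 is a perfect cube, so E-series; the 5-jet and mu = 8 give E_8.

E8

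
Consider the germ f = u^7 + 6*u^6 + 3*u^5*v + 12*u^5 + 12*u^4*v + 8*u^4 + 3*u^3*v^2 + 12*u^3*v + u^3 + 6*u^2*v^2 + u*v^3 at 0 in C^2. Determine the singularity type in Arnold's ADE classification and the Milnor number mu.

The Hessian of f at 0 has rank 0. Corank 2; j^3 = u^3 is a perfect cube, so E-series; the 4-jet and mu = 7 give E_7.

Type E_{7}, Milnor number mu = 7.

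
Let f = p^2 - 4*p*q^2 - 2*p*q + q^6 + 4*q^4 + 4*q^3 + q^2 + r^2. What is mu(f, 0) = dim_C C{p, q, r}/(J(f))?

5

The Hessian of f at 0 has rank 2. Corank 1: A-series; mu = 5 gives A_5.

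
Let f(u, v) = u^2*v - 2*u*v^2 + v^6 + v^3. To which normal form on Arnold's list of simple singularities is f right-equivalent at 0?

The Hessian of f at 0 is [[0, 0], [0, 0]] with rank 0, so corank 2. A Groebner basis of the Jacobian ideal J(f) in C{u,v} is {u^2/6 + v^5 - v^2/6, u^3 - v^3, u*v - v^2}; counting standard monomials gives mu = 7. Corank 2; j^3 = v*(u - v)^2 has shape L^2 M (L != M), so D-series; mu = 7 gives D_7.

D_{7}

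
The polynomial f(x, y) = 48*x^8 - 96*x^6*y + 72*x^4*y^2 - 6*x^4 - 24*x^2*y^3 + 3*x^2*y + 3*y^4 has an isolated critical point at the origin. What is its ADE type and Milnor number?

The Hessian of f at 0 is [[0, 0], [0, 0]] with rank 0, so corank 2. A Groebner basis of the Jacobian ideal J(f) in C{x,y} is {x^3, x^2/4 + y^3, x*y}; counting standard monomials gives mu = 5. Corank 2; j^3 = 3*x^2*y has shape L^2 M (L != M), so D-series; mu = 5 gives D_5.

Type D_{5}, Milnor number mu = 5.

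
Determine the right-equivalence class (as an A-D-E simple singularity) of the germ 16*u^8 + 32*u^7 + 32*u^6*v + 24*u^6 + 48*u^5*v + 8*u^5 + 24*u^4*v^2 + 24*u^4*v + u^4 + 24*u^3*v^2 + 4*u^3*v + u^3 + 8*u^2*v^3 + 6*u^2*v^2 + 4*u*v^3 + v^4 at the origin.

E_{6}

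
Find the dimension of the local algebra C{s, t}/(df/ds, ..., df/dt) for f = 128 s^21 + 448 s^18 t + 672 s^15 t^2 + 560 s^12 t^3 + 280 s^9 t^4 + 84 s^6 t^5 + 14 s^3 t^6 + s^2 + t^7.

6

The Hessian of f at 0 has rank 1. Corank 1: A-series; mu = 6 gives A_6.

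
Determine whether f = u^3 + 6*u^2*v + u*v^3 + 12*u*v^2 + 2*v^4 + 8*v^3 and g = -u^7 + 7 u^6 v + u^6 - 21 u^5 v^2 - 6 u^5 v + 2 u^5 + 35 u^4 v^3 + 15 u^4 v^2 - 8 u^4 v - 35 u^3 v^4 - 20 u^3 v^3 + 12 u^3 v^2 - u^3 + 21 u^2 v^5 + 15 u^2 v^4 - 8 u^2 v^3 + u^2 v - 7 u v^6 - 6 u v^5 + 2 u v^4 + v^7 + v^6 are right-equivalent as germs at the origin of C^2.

No.

The Hessian of f at 0 is [[0, 0], [0, 0]] with rank 0, so corank 2. A Groebner basis of the Jacobian ideal J(f) in C{u,v} is {u^3 + 6*u^2*v + 48*u^2 + 192*u*v + 192*v^2, -6*u^2 + u*v^2 - 24*u*v - 24*v^2, 3*u^2 + 12*u*v + v^3 + 12*v^2}; counting standard monomials gives mu = 7. Corank 2; j^3 = (u + 2*v)^3 is a perfect cube, so E-series; the 4-jet and mu = 7 give E_7. The Hessian of g at 0 is [[0, 0], [0, 0]] with rank 0, so corank 2. A Groebner basis of the Jacobian ideal J(g) in C{u,v} is {-u^2 + u*v + v^4, u^3, u^2*v, -u^2/6 + u*v^2}; counting standard monomials gives mu = 7. Corank 2; j^3 = -u^2*(u - v) has shape L^2 M (L != M), so D-series; mu = 7 gives D_7. f is E_7 but g is D_7, hence not right-equivalent.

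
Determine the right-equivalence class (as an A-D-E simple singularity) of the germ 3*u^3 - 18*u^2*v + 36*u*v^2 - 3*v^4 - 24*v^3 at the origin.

E6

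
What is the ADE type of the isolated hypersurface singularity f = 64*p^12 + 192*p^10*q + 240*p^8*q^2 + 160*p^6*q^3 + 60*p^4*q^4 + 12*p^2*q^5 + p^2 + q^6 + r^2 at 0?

The Hessian of f at 0 has rank 2. Corank 1: A-series; mu = 5 gives A_5.

A5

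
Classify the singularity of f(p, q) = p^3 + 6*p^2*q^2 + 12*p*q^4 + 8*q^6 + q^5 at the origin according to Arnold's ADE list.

E8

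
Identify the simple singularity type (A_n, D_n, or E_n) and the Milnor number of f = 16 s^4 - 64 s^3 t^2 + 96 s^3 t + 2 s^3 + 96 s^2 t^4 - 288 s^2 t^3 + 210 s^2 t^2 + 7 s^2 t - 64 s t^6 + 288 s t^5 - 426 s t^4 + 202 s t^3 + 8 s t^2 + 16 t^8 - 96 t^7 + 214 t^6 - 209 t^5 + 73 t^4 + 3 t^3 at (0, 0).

Type D_5, Milnor number mu = 5.

The Hessian of f at 0 has rank 0. Corank 2; j^3 = (s + t)^2*(2*s + 3*t) has shape L^2 M (L != M), so D-series; mu = 5 gives D_5.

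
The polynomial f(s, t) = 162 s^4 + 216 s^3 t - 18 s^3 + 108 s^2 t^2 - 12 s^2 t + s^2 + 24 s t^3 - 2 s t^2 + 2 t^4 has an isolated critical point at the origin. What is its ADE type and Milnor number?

Type A_3, Milnor number mu = 3.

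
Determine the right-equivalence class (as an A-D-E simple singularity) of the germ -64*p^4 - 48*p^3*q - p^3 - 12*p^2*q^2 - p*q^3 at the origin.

E7

The Hessian of f at 0 is [[0, 0], [0, 0]] with rank 0, so corank 2. A Groebner basis of the Jacobian ideal J(f) in C{p,q} is {3*p^2/16 + q^4 + q^3/16, p^3, p^2*q - p^2/16 - q^3/48, p^2/2 + p*q^2 + q^3/6}; counting standard monomials gives mu = 7. Corank 2; j^3 = -p^3 is a perfect cube, so E-series; the 4-jet and mu = 7 give E_7.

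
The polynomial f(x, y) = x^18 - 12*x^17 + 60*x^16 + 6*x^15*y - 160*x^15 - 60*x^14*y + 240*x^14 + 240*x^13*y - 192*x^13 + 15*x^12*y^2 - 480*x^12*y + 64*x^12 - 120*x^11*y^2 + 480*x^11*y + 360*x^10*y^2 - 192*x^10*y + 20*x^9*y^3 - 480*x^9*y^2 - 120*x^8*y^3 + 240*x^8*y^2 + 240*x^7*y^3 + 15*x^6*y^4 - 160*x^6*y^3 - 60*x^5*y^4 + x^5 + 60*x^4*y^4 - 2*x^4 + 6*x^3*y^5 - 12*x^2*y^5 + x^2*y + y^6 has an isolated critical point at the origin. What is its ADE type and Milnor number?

Type D_7, Milnor number mu = 7.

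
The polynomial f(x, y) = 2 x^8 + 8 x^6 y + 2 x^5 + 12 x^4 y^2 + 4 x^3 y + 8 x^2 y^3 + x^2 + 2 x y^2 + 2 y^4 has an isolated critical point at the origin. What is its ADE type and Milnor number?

The Hessian of f at 0 is [[2, 0], [0, 0]] with rank 1, so corank 1. A Groebner basis of the Jacobian ideal J(f) in C{x,y} is {x^2, x*y, x + y^2}; counting standard monomials gives mu = 3. Corank 1: A-series; mu = 3 gives A_3.

Type A_{3}, Milnor number mu = 3.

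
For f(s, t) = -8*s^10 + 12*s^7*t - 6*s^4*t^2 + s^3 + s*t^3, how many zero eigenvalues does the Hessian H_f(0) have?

The Hessian at 0 is [[0, 0], [0, 0]] of rank 0; hence corank 2.

2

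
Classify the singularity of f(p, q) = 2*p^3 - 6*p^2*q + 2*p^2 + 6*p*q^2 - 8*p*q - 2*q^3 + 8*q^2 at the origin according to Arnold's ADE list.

A_{2}

The Hessian of f at 0 is [[4, -8], [-8, 16]] with rank 1, so corank 1. A Groebner basis of the Jacobian ideal J(f) in C{p,q} is {q^2, p - 2*q}; counting standard monomials gives mu = 2. Corank 1: A-series; mu = 2 gives A_2.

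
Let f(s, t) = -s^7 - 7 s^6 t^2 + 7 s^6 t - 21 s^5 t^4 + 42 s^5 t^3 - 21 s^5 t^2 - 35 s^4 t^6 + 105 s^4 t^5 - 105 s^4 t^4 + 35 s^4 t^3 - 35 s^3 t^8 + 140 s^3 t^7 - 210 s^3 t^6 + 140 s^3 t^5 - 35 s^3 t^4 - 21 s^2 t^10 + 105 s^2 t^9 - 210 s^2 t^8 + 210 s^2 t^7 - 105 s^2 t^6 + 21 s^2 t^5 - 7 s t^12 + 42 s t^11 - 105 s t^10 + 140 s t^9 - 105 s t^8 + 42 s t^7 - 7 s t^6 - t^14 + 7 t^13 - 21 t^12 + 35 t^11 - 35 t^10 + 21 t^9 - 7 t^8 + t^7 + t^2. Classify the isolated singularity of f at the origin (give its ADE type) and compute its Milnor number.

Type A_{6}, Milnor number mu = 6.

The Hessian of f at 0 is [[0, 0], [0, 2]] with rank 1, so corank 1. A Groebner basis of the Jacobian ideal J(f) in C{s,t} is {s^6, t}; counting standard monomials gives mu = 6. Corank 1: A-series; mu = 6 gives A_6.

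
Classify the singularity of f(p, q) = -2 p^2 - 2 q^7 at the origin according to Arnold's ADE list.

The Hessian of f at 0 is [[-4, 0], [0, 0]] with rank 1, so corank 1. A Groebner basis of the Jacobian ideal J(f) in C{p,q} is {q^6, p}; counting standard monomials gives mu = 6. Corank 1: A-series; mu = 6 gives A_6.

A6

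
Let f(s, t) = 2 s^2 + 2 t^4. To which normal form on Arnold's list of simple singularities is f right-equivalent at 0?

The Hessian of f at 0 has rank 1. Corank 1: A-series; mu = 3 gives A_3.

A_{3}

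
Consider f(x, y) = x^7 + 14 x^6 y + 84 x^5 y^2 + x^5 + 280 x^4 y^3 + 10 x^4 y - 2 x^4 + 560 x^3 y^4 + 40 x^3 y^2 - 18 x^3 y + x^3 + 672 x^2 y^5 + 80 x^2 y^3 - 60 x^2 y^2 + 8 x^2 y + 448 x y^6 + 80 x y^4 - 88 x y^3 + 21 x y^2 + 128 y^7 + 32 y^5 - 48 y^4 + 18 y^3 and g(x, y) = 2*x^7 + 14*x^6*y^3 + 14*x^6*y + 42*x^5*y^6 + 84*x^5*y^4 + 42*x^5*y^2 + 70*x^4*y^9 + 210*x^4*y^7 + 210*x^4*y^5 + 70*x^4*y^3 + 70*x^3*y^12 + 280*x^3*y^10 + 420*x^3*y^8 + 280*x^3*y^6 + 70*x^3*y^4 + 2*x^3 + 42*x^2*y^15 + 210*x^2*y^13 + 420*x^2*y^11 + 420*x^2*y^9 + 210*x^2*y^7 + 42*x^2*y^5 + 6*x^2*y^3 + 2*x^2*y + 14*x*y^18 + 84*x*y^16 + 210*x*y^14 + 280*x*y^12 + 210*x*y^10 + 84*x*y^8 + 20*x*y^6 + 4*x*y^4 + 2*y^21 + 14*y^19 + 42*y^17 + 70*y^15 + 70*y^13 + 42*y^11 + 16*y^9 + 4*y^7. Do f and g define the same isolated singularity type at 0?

Yes.

The Hessian of f at 0 is [[0, 0], [0, 0]] with rank 0, so corank 2. A Groebner basis of the Jacobian ideal J(f) in C{x,y} is {-21*x^2/10 + x*y^3 + 67*x*y^2/10 - 59*x*y/5 + 193*y^3/10 - 33*y^2/2, 17*x^2/20 - 49*x*y^2/20 + 24*x*y/5 + y^4 - 141*y^3/20 + 27*y^2/4, x^3 - 31*x^2/10 - 183*x*y^2/10 - 79*x*y/5 - 307*y^3/10 - 39*y^2/2, x^2*y + 7*x^2/20 + 101*x*y^2/20 + 9*x*y/5 + 129*y^3/20 + 9*y^2/4}; counting standard monomials gives mu = 8. Corank 2; j^3 = (x + 2*y)*(x + 3*y)^2 has shape L^2 M (L != M), so D-series; mu = 8 gives D_8. The Hessian of g at 0 is [[0, 0], [0, 0]] with rank 0, so corank 2. A Groebner basis of the Jacobian ideal J(g) in C{x,y} is {-x^2/6 + x*y^3, 7*x^2/6 + x*y + y^4, x^3, x^2*y}; counting standard monomials gives mu = 8. Corank 2; j^3 = 2*x^2*(x + y) has shape L^2 M (L != M), so D-series; mu = 8 gives D_8. Both have type D_8, hence right-equivalent.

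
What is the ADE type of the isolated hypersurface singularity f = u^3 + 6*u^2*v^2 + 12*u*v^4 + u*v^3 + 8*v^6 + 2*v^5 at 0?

The Hessian of f at 0 is [[0, 0], [0, 0]] with rank 0, so corank 2. A Groebner basis of the Jacobian ideal J(f) in C{u,v} is {-u^2/4 + v^4 - v^3/12, u^3, u^2*v + u^2/12 + v^3/36, u^2/2 + u*v^2 + v^3/6}; counting standard monomials gives mu = 7. Corank 2; j^3 = u^3 is a perfect cube, so E-series; the 4-jet and mu = 7 give E_7.

E7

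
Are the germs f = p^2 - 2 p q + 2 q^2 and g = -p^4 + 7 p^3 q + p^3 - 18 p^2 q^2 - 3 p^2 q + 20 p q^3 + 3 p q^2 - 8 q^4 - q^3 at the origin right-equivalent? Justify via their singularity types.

No.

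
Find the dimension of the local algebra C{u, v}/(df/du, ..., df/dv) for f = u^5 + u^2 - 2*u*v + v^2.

4

The Hessian of f at 0 has rank 1. Corank 1: A-series; mu = 4 gives A_4.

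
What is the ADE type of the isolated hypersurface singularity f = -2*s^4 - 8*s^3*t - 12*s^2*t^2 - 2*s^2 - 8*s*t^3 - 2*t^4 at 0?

The Hessian of f at 0 has rank 1. Corank 1: A-series; mu = 3 gives A_3.

A_{3}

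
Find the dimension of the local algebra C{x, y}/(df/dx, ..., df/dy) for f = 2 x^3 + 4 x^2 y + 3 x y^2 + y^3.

4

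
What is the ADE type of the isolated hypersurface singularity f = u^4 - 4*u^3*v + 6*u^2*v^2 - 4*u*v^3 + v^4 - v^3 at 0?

The Hessian of f at 0 has rank 0. Corank 2; j^3 = -v^3 is a perfect cube, so E-series; the 4-jet and mu = 6 give E_6.

E6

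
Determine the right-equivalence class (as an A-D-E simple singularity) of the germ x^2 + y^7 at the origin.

A_6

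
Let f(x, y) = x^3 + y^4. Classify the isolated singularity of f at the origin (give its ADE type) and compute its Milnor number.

Type E_{6}, Milnor number mu = 6.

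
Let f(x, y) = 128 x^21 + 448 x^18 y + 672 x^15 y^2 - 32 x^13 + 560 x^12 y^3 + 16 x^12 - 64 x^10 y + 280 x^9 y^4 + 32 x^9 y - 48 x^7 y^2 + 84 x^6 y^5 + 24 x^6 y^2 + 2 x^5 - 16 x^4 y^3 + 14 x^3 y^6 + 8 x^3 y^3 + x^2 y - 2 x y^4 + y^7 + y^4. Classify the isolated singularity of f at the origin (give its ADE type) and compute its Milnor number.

Type D_{5}, Milnor number mu = 5.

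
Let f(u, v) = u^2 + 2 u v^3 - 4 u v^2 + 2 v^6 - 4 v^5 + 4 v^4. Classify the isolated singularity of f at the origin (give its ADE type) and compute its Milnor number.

The Hessian of f at 0 has rank 1. Corank 1: A-series; mu = 5 gives A_5.

Type A_{5}, Milnor number mu = 5.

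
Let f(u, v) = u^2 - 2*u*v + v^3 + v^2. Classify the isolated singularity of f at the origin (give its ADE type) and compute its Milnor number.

Type A_{2}, Milnor number mu = 2.

The Hessian of f at 0 is [[2, -2], [-2, 2]] with rank 1, so corank 1. A Groebner basis of the Jacobian ideal J(f) in C{u,v} is {v^2, u - v}; counting standard monomials gives mu = 2. Corank 1: A-series; mu = 2 gives A_2.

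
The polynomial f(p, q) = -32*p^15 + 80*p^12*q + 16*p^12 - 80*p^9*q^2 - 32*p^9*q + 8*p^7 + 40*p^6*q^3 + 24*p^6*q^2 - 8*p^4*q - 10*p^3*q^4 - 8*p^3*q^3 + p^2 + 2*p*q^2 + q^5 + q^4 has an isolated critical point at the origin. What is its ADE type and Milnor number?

The Hessian of f at 0 has rank 1. Corank 1: A-series; mu = 4 gives A_4.

Type A4, Milnor number mu = 4.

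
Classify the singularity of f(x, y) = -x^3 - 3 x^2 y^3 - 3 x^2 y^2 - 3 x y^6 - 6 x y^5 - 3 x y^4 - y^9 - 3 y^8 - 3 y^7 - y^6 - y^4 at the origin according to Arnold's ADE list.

E_{6}

The Hessian of f at 0 has rank 0. Corank 2; j^3 = -x^3 is a perfect cube, so E-series; the 4-jet and mu = 6 give E_6.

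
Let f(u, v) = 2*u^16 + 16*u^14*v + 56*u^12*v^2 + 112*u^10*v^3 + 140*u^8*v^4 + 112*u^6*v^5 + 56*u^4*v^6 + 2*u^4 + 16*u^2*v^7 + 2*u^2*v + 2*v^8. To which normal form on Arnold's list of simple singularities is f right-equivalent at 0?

The Hessian of f at 0 is [[0, 0], [0, 0]] with rank 0, so corank 2. A Groebner basis of the Jacobian ideal J(f) in C{u,v} is {u^2/8 + v^7, u^3, u*v}; counting standard monomials gives mu = 9. Corank 2; j^3 = 2*u^2*v has shape L^2 M (L != M), so D-series; mu = 9 gives D_9.

D_{9}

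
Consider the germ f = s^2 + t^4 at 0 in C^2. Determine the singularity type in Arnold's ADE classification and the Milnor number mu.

The Hessian of f at 0 has rank 1. Corank 1: A-series; mu = 3 gives A_3.

Type A_3, Milnor number mu = 3.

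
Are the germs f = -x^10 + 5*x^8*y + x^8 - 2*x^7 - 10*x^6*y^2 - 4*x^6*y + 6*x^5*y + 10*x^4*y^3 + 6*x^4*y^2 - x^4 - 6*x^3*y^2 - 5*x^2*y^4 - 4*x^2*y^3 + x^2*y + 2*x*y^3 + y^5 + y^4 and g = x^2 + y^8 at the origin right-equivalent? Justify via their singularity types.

No.

The Hessian of f at 0 is [[0, 0], [0, 0]] with rank 0, so corank 2. A Groebner basis of the Jacobian ideal J(f) in C{x,y} is {x*y^2, x*y + y^3, x^2 - 4*x*y}; counting standard monomials gives mu = 5. Corank 2; j^3 = x^2*y has shape L^2 M (L != M), so D-series; mu = 5 gives D_5. The Hessian of g at 0 is [[2, 0], [0, 0]] with rank 1, so corank 1. A Groebner basis of the Jacobian ideal J(g) in C{x,y} is {y^7, x}; counting standard monomials gives mu = 7. Corank 1: A-series; mu = 7 gives A_7. f is D_5 but g is A_7, hence not right-equivalent.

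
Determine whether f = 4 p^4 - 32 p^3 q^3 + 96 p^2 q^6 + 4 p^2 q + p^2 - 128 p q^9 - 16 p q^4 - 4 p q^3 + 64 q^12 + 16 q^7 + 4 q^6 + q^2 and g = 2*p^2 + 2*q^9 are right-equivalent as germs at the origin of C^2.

The Hessian of f at 0 has rank 2. Corank 0: nondegenerate Morse point, so A_1. The Hessian of g at 0 has rank 1. Corank 1: A-series; mu = 8 gives A_8. f is A_1 but g is A_8, hence not right-equivalent.

No.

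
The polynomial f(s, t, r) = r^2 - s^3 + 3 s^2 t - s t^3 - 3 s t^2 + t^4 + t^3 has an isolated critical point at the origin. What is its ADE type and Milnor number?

The Hessian of f at 0 is [[0, 0, 0], [0, 0, 0], [0, 0, 2]] with rank 1, so corank 2. A Groebner basis of the Jacobian ideal J(f) in C{s,t,r} is {s^3 - 3*s^2*t - 6*s^2 + 12*s*t - 6*t^2, 3*s^2 + s*t^2 - 6*s*t + 3*t^2, 3*s^2 - 6*s*t + t^3 + 3*t^2, r}; counting standard monomials gives mu = 7. Corank 2; j^3 = -(s - t)^3 is a perfect cube, so E-series; the 4-jet and mu = 7 give E_7.

Type E_7, Milnor number mu = 7.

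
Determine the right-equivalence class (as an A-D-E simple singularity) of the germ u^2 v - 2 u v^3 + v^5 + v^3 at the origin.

The Hessian of f at 0 is [[0, 0], [0, 0]] with rank 0, so corank 2. A Groebner basis of the Jacobian ideal J(f) in C{u,v} is {v^3, u^2 + 3*v^2, u*v}; counting standard monomials gives mu = 4. Corank 2; j^3 = v*(u^2 + v^2) splits into three distinct lines over C (the quadratic factor has nonzero discriminant), so D_4.

D4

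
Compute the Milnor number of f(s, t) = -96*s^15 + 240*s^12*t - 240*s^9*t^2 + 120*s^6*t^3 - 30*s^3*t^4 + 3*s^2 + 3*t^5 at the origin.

4

The Hessian of f at 0 has rank 1. Corank 1: A-series; mu = 4 gives A_4.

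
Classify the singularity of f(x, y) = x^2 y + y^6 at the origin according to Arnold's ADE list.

D_{7}

The Hessian of f at 0 has rank 0. Corank 2; j^3 = x^2*y has shape L^2 M (L != M), so D-series; mu = 7 gives D_7.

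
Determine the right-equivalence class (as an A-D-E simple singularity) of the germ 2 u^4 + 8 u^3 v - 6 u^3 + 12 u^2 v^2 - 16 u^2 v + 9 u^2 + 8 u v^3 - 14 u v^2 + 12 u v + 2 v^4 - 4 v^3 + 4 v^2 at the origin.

A_{3}

The Hessian of f at 0 has rank 1. Corank 1: A-series; mu = 3 gives A_3.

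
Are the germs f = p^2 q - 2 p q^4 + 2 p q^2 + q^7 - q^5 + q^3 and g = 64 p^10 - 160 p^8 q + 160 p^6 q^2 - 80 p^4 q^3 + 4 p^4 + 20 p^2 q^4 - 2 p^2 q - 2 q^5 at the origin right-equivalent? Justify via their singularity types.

The Hessian of f at 0 is [[0, 0], [0, 0]] with rank 0, so corank 2. A Groebner basis of the Jacobian ideal J(f) in C{p,q} is {-p*q + q^4 - q^2, p*q^2 + q^3, p^2 + 7*p*q + 6*q^2}; counting standard monomials gives mu = 6. Corank 2; j^3 = q*(p + q)^2 has shape L^2 M (L != M), so D-series; mu = 6 gives D_6. The Hessian of g at 0 is [[0, 0], [0, 0]] with rank 0, so corank 2. A Groebner basis of the Jacobian ideal J(g) in C{p,q} is {p^2/5 + q^4, p^3, p*q}; counting standard monomials gives mu = 6. Corank 2; j^3 = -2*p^2*q has shape L^2 M (L != M), so D-series; mu = 6 gives D_6. Both have type D_6, hence right-equivalent.

Yes.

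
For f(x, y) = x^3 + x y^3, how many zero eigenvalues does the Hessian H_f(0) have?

The Hessian at 0 is [[0, 0], [0, 0]] of rank 0; hence corank 2.

2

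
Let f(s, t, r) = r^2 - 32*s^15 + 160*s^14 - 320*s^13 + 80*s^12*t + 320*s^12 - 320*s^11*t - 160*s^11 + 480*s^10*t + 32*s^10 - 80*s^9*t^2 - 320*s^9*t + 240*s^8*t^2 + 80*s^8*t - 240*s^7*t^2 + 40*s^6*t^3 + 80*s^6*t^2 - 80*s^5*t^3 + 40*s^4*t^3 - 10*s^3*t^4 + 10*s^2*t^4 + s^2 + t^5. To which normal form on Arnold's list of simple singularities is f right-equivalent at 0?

The Hessian of f at 0 is [[2, 0, 0], [0, 0, 0], [0, 0, 2]] with rank 2, so corank 1. A Groebner basis of the Jacobian ideal J(f) in C{s,t,r} is {t^4, s, r}; counting standard monomials gives mu = 4. Corank 1: A-series; mu = 4 gives A_4.

A_{4}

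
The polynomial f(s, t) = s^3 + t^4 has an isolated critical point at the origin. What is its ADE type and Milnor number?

The Hessian of f at 0 is [[0, 0], [0, 0]] with rank 0, so corank 2. A Groebner basis of the Jacobian ideal J(f) in C{s,t} is {t^3, s^2}; counting standard monomials gives mu = 6. Corank 2; j^3 = s^3 is a perfect cube, so E-series; the 4-jet and mu = 6 give E_6.

Type E6, Milnor number mu = 6.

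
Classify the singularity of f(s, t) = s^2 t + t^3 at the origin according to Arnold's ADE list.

D_{4}

The Hessian of f at 0 is [[0, 0], [0, 0]] with rank 0, so corank 2. A Groebner basis of the Jacobian ideal J(f) in C{s,t} is {t^3, s^2 + 3*t^2, s*t}; counting standard monomials gives mu = 4. Corank 2; j^3 = t*(s^2 + t^2) splits into three distinct lines over C (the quadratic factor has nonzero discriminant), so D_4.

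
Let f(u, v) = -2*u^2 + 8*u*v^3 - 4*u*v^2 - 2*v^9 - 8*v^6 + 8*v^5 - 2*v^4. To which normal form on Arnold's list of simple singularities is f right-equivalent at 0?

The Hessian of f at 0 is [[-4, 0], [0, 0]] with rank 1, so corank 1. A Groebner basis of the Jacobian ideal J(f) in C{u,v} is {u^2*v^2 + u^2*v + 3*u^2/4 + u*v^2 + u*v/8 + u/16 + v^2/16, u^3 - 3*u^2*v/2 - 5*u^2/4 - 7*u*v^2/4 - u*v/4 - u/8 - v^2/8, -u/2 + v^3 - v^2/2}; counting standard monomials gives mu = 8. Corank 1: A-series; mu = 8 gives A_8.

A_8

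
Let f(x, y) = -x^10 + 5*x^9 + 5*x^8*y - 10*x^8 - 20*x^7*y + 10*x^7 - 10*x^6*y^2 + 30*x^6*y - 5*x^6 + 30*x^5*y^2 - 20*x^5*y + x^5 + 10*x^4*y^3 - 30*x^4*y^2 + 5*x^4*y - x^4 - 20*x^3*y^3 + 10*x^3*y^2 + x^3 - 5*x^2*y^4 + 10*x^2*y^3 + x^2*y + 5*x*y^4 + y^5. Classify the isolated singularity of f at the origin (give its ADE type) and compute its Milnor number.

Type D_6, Milnor number mu = 6.

The Hessian of f at 0 has rank 0. Corank 2; j^3 = x^2*(x + y) has shape L^2 M (L != M), so D-series; mu = 6 gives D_6.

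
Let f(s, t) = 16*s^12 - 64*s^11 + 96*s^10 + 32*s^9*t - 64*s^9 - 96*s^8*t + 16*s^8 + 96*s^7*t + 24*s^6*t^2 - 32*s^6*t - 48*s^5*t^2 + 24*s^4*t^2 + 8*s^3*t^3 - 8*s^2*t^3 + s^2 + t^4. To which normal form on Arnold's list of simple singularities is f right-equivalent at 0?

A_{3}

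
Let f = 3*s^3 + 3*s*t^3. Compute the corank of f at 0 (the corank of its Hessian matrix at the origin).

Hessian at 0 has rank 0.

2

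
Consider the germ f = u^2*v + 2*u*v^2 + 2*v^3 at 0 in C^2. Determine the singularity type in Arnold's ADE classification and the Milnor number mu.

Type D4, Milnor number mu = 4.

The Hessian of f at 0 is [[0, 0], [0, 0]] with rank 0, so corank 2. A Groebner basis of the Jacobian ideal J(f) in C{u,v} is {v^3, u^2 + 2*v^2, u*v + v^2}; counting standard monomials gives mu = 4. Corank 2; j^3 = v*(u^2 + 2*u*v + 2*v^2) splits into three distinct lines over C (the quadratic factor has nonzero discriminant), so D_4.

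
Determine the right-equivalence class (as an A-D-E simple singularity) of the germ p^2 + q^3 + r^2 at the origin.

A_{2}

The Hessian of f at 0 has rank 2. Corank 1: A-series; mu = 2 gives A_2.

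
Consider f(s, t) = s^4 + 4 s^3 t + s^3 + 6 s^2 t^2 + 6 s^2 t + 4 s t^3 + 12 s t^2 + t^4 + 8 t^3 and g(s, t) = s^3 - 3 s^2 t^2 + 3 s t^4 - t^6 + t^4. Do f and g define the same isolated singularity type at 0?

Yes.

The Hessian of f at 0 has rank 0. Corank 2; j^3 = (s + 2*t)^3 is a perfect cube, so E-series; the 4-jet and mu = 6 give E_6. The Hessian of g at 0 has rank 0. Corank 2; j^3 = s^3 is a perfect cube, so E-series; the 4-jet and mu = 6 give E_6. Both have type E_6, hence right-equivalent.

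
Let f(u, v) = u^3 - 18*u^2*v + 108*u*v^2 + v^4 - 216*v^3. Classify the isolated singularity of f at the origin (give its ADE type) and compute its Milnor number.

Type E_{6}, Milnor number mu = 6.

The Hessian of f at 0 has rank 0. Corank 2; j^3 = (u - 6*v)^3 is a perfect cube, so E-series; the 4-jet and mu = 6 give E_6.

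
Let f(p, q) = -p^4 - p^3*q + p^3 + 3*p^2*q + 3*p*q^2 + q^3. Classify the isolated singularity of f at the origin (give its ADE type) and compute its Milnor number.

The Hessian of f at 0 has rank 0. Corank 2; j^3 = (p + q)^3 is a perfect cube, so E-series; the 4-jet and mu = 7 give E_7.

Type E_7, Milnor number mu = 7.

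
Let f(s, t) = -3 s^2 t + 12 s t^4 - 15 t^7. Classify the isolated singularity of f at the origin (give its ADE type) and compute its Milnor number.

The Hessian of f at 0 is [[0, 0], [0, 0]] with rank 0, so corank 2. A Groebner basis of the Jacobian ideal J(f) in C{s,t} is {2*s^2/3 + s*t^3, -s*t/2 + t^4, s^3, s^2*t}; counting standard monomials gives mu = 8. Corank 2; j^3 = -3*s^2*t has shape L^2 M (L != M), so D-series; mu = 8 gives D_8.

Type D_{8}, Milnor number mu = 8.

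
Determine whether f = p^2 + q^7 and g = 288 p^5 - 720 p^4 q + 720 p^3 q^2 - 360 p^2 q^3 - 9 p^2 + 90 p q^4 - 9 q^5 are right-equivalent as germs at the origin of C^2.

The Hessian of f at 0 has rank 1. Corank 1: A-series; mu = 6 gives A_6. The Hessian of g at 0 has rank 1. Corank 1: A-series; mu = 4 gives A_4. f is A_6 but g is A_4, hence not right-equivalent.

No.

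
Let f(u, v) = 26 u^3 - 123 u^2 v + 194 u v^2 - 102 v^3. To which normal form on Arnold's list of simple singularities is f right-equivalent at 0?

D_{4}

The Hessian of f at 0 is [[0, 0], [0, 0]] with rank 0, so corank 2. A Groebner basis of the Jacobian ideal J(f) in C{u,v} is {v^3, u^2 - 2*v^2/3, u*v - v^2}; counting standard monomials gives mu = 4. Corank 2; j^3 = (2*u - 3*v)*(13*u^2 - 42*u*v + 34*v^2) splits into three distinct lines over C (the quadratic factor has nonzero discriminant), so D_4.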